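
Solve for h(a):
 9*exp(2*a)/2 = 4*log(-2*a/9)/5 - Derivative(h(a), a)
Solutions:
 h(a) = C1 + 4*a*log(-a)/5 + 4*a*(-2*log(3) - 1 + log(2))/5 - 9*exp(2*a)/4


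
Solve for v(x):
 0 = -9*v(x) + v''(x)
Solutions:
 v(x) = C1*exp(-3*x) + C2*exp(3*x)


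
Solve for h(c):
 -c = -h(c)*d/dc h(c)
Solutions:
 h(c) = -sqrt(C1 + c^2)
 h(c) = sqrt(C1 + c^2)


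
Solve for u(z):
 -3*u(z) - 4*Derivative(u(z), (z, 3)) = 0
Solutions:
 u(z) = C3*exp(-6^(1/3)*z/2) + (C1*sin(2^(1/3)*3^(5/6)*z/4) + C2*cos(2^(1/3)*3^(5/6)*z/4))*exp(6^(1/3)*z/4)


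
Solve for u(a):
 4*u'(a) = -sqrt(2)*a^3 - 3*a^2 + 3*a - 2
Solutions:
 u(a) = C1 - sqrt(2)*a^4/16 - a^3/4 + 3*a^2/8 - a/2


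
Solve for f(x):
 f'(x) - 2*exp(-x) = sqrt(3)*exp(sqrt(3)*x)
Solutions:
 f(x) = C1 + exp(sqrt(3)*x) - 2*exp(-x)


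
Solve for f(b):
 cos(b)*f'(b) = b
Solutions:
 f(b) = C1 + Integral(b/cos(b), b)


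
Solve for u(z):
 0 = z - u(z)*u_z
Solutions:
 u(z) = -sqrt(C1 + z^2)
 u(z) = sqrt(C1 + z^2)


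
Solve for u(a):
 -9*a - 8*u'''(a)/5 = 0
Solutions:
 u(a) = C1 + C2*a + C3*a^2 - 15*a^4/64


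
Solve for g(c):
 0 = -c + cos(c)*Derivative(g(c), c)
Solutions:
 g(c) = C1 + Integral(c/cos(c), c)


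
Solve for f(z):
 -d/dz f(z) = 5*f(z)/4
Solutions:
 f(z) = C1*exp(-5*z/4)


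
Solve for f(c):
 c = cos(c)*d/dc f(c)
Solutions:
 f(c) = C1 + Integral(c/cos(c), c)


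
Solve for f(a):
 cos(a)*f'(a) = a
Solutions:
 f(a) = C1 + Integral(a/cos(a), a)


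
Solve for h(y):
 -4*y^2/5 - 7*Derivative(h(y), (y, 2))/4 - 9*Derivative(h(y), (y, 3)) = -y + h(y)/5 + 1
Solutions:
 h(y) = C1*exp(y*(-70 + 245*5^(1/3)/(216*sqrt(110121) + 71699)^(1/3) + 5^(2/3)*(216*sqrt(110121) + 71699)^(1/3))/1080)*sin(sqrt(3)*5^(1/3)*y*(-5^(1/3)*(216*sqrt(110121) + 71699)^(1/3) + 245/(216*sqrt(110121) + 71699)^(1/3))/1080) + C2*exp(y*(-70 + 245*5^(1/3)/(216*sqrt(110121) + 71699)^(1/3) + 5^(2/3)*(216*sqrt(110121) + 71699)^(1/3))/1080)*cos(sqrt(3)*5^(1/3)*y*(-5^(1/3)*(216*sqrt(110121) + 71699)^(1/3) + 245/(216*sqrt(110121) + 71699)^(1/3))/1080) + C3*exp(-y*(245*5^(1/3)/(216*sqrt(110121) + 71699)^(1/3) + 35 + 5^(2/3)*(216*sqrt(110121) + 71699)^(1/3))/540) - 4*y^2 + 5*y + 65


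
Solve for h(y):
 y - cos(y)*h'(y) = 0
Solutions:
 h(y) = C1 + Integral(y/cos(y), y)


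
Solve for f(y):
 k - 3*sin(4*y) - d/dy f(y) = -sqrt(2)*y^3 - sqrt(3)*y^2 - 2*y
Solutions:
 f(y) = C1 + k*y + sqrt(2)*y^4/4 + sqrt(3)*y^3/3 + y^2 + 3*cos(4*y)/4


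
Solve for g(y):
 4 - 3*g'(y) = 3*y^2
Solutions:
 g(y) = C1 - y^3/3 + 4*y/3


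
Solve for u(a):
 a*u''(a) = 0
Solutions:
 u(a) = C1 + C2*a


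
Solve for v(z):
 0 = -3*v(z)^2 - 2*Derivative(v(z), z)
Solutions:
 v(z) = 2/(C1 + 3*z)


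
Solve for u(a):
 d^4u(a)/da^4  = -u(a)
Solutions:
 u(a) = (C1*sin(sqrt(2)*a/2) + C2*cos(sqrt(2)*a/2))*exp(-sqrt(2)*a/2) + (C3*sin(sqrt(2)*a/2) + C4*cos(sqrt(2)*a/2))*exp(sqrt(2)*a/2)


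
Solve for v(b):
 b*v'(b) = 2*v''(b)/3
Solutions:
 v(b) = C1 + C2*erfi(sqrt(3)*b/2)


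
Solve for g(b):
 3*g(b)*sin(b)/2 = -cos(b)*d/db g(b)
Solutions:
 g(b) = C1*cos(b)^(3/2)


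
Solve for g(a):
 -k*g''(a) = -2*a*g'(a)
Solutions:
 g(a) = C1 + C2*erf(a*sqrt(-1/k))/sqrt(-1/k)


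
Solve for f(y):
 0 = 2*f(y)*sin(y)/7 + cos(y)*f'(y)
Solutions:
 f(y) = C1*cos(y)^(2/7)


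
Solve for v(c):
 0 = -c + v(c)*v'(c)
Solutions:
 v(c) = -sqrt(C1 + c^2)
 v(c) = sqrt(C1 + c^2)


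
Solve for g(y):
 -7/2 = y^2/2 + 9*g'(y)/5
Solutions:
 g(y) = C1 - 5*y^3/54 - 35*y/18


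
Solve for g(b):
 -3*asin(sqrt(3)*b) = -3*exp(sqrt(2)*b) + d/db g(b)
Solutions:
 g(b) = C1 - 3*b*asin(sqrt(3)*b) - sqrt(3)*sqrt(1 - 3*b^2) + 3*sqrt(2)*exp(sqrt(2)*b)/2


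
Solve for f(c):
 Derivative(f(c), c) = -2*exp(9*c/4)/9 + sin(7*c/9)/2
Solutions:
 f(c) = C1 - 8*exp(9*c/4)/81 - 9*cos(7*c/9)/14


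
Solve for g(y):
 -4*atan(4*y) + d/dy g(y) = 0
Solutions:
 g(y) = C1 + 4*y*atan(4*y) - log(16*y^2 + 1)/2


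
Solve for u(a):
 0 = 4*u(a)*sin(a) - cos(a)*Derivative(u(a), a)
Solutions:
 u(a) = C1/cos(a)^4


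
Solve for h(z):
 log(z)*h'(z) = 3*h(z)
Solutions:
 h(z) = C1*exp(3*li(z))


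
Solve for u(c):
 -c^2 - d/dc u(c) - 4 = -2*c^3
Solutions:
 u(c) = C1 + c^4/2 - c^3/3 - 4*c


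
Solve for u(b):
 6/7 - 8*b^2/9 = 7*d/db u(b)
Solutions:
 u(b) = C1 - 8*b^3/189 + 6*b/49


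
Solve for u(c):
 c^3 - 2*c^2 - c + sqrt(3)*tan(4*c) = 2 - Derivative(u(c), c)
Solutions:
 u(c) = C1 - c^4/4 + 2*c^3/3 + c^2/2 + 2*c + sqrt(3)*log(cos(4*c))/4


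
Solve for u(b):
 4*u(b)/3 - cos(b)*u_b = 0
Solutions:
 u(b) = C1*(sin(b) + 1)^(2/3)/(sin(b) - 1)^(2/3)


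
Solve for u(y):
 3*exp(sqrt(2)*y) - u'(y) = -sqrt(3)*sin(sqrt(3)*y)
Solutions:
 u(y) = C1 + 3*sqrt(2)*exp(sqrt(2)*y)/2 - cos(sqrt(3)*y)


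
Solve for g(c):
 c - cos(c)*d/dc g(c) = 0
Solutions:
 g(c) = C1 + Integral(c/cos(c), c)


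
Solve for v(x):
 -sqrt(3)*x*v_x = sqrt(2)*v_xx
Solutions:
 v(x) = C1 + C2*erf(6^(1/4)*x/2)


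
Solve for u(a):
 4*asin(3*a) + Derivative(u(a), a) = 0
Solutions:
 u(a) = C1 - 4*a*asin(3*a) - 4*sqrt(1 - 9*a^2)/3


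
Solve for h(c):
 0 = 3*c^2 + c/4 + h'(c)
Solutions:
 h(c) = C1 - c^3 - c^2/8


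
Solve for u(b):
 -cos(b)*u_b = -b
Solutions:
 u(b) = C1 + Integral(b/cos(b), b)


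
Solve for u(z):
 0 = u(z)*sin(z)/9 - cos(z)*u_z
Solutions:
 u(z) = C1/cos(z)^(1/9)


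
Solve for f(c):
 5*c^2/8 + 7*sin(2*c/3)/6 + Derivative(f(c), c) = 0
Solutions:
 f(c) = C1 - 5*c^3/24 + 7*cos(2*c/3)/4


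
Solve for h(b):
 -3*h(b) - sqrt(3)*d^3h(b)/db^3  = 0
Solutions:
 h(b) = C3*exp(-3^(1/6)*b) + (C1*sin(3^(2/3)*b/2) + C2*cos(3^(2/3)*b/2))*exp(3^(1/6)*b/2)


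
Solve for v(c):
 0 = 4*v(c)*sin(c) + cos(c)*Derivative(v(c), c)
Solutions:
 v(c) = C1*cos(c)^4


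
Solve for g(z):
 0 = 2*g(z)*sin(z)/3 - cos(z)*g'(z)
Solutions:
 g(z) = C1/cos(z)^(2/3)


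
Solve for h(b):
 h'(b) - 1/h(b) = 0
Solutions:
 h(b) = -sqrt(C1 + 2*b)
 h(b) = sqrt(C1 + 2*b)


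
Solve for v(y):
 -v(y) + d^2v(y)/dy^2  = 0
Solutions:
 v(y) = C1*exp(-y) + C2*exp(y)


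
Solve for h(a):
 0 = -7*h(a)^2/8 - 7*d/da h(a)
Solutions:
 h(a) = 8/(C1 + a)


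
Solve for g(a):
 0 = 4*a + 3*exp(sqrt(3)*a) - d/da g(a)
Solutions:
 g(a) = C1 + 2*a^2 + sqrt(3)*exp(sqrt(3)*a)


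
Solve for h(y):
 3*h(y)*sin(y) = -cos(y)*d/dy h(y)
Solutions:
 h(y) = C1*cos(y)^3


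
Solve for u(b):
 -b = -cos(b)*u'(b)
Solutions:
 u(b) = C1 + Integral(b/cos(b), b)


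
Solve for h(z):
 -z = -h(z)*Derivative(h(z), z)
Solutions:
 h(z) = -sqrt(C1 + z^2)
 h(z) = sqrt(C1 + z^2)


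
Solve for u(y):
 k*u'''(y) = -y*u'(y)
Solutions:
 u(y) = C1 + Integral(C2*airyai(y*(-1/k)^(1/3)) + C3*airybi(y*(-1/k)^(1/3)), y)


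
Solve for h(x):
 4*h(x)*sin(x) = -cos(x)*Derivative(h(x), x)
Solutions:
 h(x) = C1*cos(x)^4


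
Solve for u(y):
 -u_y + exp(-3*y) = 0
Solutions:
 u(y) = C1 - exp(-3*y)/3


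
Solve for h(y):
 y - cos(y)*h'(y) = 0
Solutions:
 h(y) = C1 + Integral(y/cos(y), y)


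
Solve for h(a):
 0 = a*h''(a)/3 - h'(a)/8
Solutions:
 h(a) = C1 + C2*a^(11/8)


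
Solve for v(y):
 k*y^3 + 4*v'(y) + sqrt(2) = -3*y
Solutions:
 v(y) = C1 - k*y^4/16 - 3*y^2/8 - sqrt(2)*y/4


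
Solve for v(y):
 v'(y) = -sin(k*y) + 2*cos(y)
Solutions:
 v(y) = C1 + 2*sin(y) + cos(k*y)/k


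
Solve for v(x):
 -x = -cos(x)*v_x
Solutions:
 v(x) = C1 + Integral(x/cos(x), x)


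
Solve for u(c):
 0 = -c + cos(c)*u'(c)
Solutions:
 u(c) = C1 + Integral(c/cos(c), c)


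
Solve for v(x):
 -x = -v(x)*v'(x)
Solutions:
 v(x) = -sqrt(C1 + x^2)
 v(x) = sqrt(C1 + x^2)


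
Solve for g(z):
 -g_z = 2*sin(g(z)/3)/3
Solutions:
 2*z/3 + 3*log(cos(g(z)/3) - 1)/2 - 3*log(cos(g(z)/3) + 1)/2 = C1


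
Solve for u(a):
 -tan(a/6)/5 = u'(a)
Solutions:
 u(a) = C1 + 6*log(cos(a/6))/5


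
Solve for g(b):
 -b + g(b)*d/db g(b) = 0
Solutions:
 g(b) = -sqrt(C1 + b^2)
 g(b) = sqrt(C1 + b^2)


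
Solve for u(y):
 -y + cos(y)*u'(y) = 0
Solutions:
 u(y) = C1 + Integral(y/cos(y), y)


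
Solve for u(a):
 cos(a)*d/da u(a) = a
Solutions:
 u(a) = C1 + Integral(a/cos(a), a)


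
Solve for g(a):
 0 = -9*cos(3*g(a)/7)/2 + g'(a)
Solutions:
 -9*a/2 - 7*log(sin(3*g(a)/7) - 1)/6 + 7*log(sin(3*g(a)/7) + 1)/6 = C1


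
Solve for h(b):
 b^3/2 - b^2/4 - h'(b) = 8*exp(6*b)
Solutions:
 h(b) = C1 + b^4/8 - b^3/12 - 4*exp(6*b)/3


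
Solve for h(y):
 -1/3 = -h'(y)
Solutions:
 h(y) = C1 + y/3


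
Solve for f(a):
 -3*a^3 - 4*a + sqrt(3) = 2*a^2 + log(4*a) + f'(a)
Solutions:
 f(a) = C1 - 3*a^4/4 - 2*a^3/3 - 2*a^2 - a*log(a) - a*log(4) + a + sqrt(3)*a


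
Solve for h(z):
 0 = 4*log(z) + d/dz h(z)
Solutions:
 h(z) = C1 - 4*z*log(z) + 4*z


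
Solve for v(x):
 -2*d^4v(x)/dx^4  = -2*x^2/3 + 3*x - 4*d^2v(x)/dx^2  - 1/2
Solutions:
 v(x) = C1 + C2*x + C3*exp(-sqrt(2)*x) + C4*exp(sqrt(2)*x) - x^4/72 + x^3/8 - 7*x^2/48


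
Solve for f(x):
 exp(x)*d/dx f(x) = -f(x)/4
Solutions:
 f(x) = C1*exp(exp(-x)/4)


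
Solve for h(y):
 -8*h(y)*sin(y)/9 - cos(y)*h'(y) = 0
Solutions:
 h(y) = C1*cos(y)^(8/9)


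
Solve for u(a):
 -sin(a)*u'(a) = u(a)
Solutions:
 u(a) = C1*sqrt(cos(a) + 1)/sqrt(cos(a) - 1)


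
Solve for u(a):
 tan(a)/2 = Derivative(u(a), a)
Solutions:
 u(a) = C1 - log(cos(a))/2


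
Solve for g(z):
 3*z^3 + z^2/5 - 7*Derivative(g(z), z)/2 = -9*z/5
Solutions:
 g(z) = C1 + 3*z^4/14 + 2*z^3/105 + 9*z^2/35


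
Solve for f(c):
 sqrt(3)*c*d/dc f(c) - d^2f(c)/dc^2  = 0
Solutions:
 f(c) = C1 + C2*erfi(sqrt(2)*3^(1/4)*c/2)


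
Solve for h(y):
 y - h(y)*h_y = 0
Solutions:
 h(y) = -sqrt(C1 + y^2)
 h(y) = sqrt(C1 + y^2)


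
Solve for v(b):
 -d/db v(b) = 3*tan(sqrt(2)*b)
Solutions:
 v(b) = C1 + 3*sqrt(2)*log(cos(sqrt(2)*b))/2


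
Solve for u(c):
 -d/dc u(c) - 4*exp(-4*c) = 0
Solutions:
 u(c) = C1 + exp(-4*c)


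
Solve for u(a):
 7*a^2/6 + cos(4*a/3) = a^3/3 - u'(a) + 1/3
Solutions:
 u(a) = C1 + a^4/12 - 7*a^3/18 + a/3 - 3*sin(4*a/3)/4


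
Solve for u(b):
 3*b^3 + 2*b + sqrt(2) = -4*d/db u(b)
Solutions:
 u(b) = C1 - 3*b^4/16 - b^2/4 - sqrt(2)*b/4


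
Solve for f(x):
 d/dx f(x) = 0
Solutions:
 f(x) = C1


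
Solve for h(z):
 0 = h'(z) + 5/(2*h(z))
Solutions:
 h(z) = -sqrt(C1 - 5*z)
 h(z) = sqrt(C1 - 5*z)


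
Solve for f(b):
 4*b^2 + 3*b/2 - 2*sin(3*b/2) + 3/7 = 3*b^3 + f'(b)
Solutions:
 f(b) = C1 - 3*b^4/4 + 4*b^3/3 + 3*b^2/4 + 3*b/7 + 4*cos(3*b/2)/3


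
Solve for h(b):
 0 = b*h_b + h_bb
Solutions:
 h(b) = C1 + C2*erf(sqrt(2)*b/2)


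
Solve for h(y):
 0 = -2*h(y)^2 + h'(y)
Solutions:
 h(y) = -1/(C1 + 2*y)


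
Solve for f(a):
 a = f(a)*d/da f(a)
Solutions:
 f(a) = -sqrt(C1 + a^2)
 f(a) = sqrt(C1 + a^2)


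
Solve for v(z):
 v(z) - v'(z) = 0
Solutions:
 v(z) = C1*exp(z)


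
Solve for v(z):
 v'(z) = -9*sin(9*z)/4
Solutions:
 v(z) = C1 + cos(9*z)/4


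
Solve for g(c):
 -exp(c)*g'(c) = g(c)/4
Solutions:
 g(c) = C1*exp(exp(-c)/4)


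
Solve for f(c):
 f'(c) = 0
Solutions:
 f(c) = C1


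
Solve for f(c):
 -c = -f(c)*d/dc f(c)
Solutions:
 f(c) = -sqrt(C1 + c^2)
 f(c) = sqrt(C1 + c^2)


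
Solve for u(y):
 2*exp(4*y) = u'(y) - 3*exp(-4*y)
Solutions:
 u(y) = C1 + exp(4*y)/2 - 3*exp(-4*y)/4


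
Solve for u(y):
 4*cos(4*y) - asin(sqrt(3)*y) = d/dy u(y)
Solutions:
 u(y) = C1 - y*asin(sqrt(3)*y) - sqrt(3)*sqrt(1 - 3*y^2)/3 + sin(4*y)


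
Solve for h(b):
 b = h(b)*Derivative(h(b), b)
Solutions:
 h(b) = -sqrt(C1 + b^2)
 h(b) = sqrt(C1 + b^2)


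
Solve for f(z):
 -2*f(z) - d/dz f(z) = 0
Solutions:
 f(z) = C1*exp(-2*z)


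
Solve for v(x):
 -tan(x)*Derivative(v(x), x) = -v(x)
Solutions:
 v(x) = C1*sin(x)


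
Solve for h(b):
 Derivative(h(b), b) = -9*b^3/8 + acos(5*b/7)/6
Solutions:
 h(b) = C1 - 9*b^4/32 + b*acos(5*b/7)/6 - sqrt(49 - 25*b^2)/30


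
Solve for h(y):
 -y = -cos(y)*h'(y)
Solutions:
 h(y) = C1 + Integral(y/cos(y), y)


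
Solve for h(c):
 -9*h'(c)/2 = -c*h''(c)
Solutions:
 h(c) = C1 + C2*c^(11/2)


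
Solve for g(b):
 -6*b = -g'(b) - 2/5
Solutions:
 g(b) = C1 + 3*b^2 - 2*b/5


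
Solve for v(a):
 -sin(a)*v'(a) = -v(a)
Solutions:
 v(a) = C1*sqrt(cos(a) - 1)/sqrt(cos(a) + 1)


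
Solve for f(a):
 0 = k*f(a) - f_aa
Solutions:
 f(a) = C1*exp(-a*sqrt(k)) + C2*exp(a*sqrt(k))


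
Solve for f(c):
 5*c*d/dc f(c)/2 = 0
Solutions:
 f(c) = C1


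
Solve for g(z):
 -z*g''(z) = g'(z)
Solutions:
 g(z) = C1 + C2*log(z)


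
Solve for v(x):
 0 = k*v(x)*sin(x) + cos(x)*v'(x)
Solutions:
 v(x) = C1*exp(k*log(cos(x)))


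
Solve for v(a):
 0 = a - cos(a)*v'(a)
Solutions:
 v(a) = C1 + Integral(a/cos(a), a)


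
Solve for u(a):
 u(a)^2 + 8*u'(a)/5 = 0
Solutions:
 u(a) = 8/(C1 + 5*a)


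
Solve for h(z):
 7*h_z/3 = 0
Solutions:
 h(z) = C1


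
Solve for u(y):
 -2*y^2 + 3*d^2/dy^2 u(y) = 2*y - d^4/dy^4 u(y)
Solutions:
 u(y) = C1 + C2*y + C3*sin(sqrt(3)*y) + C4*cos(sqrt(3)*y) + y^4/18 + y^3/9 - 2*y^2/9


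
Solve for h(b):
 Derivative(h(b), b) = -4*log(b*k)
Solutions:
 h(b) = C1 - 4*b*log(b*k) + 4*b


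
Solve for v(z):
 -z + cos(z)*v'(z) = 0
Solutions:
 v(z) = C1 + Integral(z/cos(z), z)


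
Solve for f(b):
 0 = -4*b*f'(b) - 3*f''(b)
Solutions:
 f(b) = C1 + C2*erf(sqrt(6)*b/3)


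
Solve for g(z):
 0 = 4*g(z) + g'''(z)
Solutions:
 g(z) = C3*exp(-2^(2/3)*z) + (C1*sin(2^(2/3)*sqrt(3)*z/2) + C2*cos(2^(2/3)*sqrt(3)*z/2))*exp(2^(2/3)*z/2)


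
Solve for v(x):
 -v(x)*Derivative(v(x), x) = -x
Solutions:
 v(x) = -sqrt(C1 + x^2)
 v(x) = sqrt(C1 + x^2)


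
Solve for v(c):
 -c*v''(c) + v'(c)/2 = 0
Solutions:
 v(c) = C1 + C2*c^(3/2)


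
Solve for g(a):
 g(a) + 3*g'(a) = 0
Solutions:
 g(a) = C1*exp(-a/3)


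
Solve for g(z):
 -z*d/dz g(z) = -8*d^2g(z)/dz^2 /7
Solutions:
 g(z) = C1 + C2*erfi(sqrt(7)*z/4)


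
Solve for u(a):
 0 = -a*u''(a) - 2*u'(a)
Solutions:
 u(a) = C1 + C2/a


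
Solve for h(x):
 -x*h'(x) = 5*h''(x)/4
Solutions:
 h(x) = C1 + C2*erf(sqrt(10)*x/5)


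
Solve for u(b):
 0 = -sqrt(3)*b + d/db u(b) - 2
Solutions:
 u(b) = C1 + sqrt(3)*b^2/2 + 2*b


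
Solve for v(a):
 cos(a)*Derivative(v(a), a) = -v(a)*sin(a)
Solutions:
 v(a) = C1*cos(a)


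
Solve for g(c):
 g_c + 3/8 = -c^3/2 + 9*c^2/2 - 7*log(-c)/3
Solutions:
 g(c) = C1 - c^4/8 + 3*c^3/2 - 7*c*log(-c)/3 + 47*c/24


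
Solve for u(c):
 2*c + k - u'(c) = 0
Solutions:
 u(c) = C1 + c^2 + c*k


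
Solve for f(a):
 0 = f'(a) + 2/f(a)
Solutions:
 f(a) = -sqrt(C1 - 4*a)
 f(a) = sqrt(C1 - 4*a)


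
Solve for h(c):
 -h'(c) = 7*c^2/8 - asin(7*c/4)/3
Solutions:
 h(c) = C1 - 7*c^3/24 + c*asin(7*c/4)/3 + sqrt(16 - 49*c^2)/21


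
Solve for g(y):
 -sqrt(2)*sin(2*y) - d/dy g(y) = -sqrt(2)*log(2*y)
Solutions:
 g(y) = C1 + sqrt(2)*y*(log(y) - 1) + sqrt(2)*y*log(2) + sqrt(2)*cos(2*y)/2


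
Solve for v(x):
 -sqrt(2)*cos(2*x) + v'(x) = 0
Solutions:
 v(x) = C1 + sqrt(2)*sin(2*x)/2


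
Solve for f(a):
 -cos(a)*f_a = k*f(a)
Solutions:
 f(a) = C1*exp(k*(log(sin(a) - 1) - log(sin(a) + 1))/2)


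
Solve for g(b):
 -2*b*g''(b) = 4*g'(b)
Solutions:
 g(b) = C1 + C2/b


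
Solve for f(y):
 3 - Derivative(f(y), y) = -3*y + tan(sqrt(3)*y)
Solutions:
 f(y) = C1 + 3*y^2/2 + 3*y + sqrt(3)*log(cos(sqrt(3)*y))/3


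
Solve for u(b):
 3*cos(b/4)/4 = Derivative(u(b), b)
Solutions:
 u(b) = C1 + 3*sin(b/4)


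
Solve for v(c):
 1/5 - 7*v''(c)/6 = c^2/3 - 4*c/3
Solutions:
 v(c) = C1 + C2*c - c^4/42 + 4*c^3/21 + 3*c^2/35


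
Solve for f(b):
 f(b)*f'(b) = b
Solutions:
 f(b) = -sqrt(C1 + b^2)
 f(b) = sqrt(C1 + b^2)


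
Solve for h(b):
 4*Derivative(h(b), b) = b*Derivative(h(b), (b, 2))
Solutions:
 h(b) = C1 + C2*b^5


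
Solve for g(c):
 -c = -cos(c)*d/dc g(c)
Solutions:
 g(c) = C1 + Integral(c/cos(c), c)


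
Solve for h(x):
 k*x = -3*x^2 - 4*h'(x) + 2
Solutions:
 h(x) = C1 - k*x^2/8 - x^3/4 + x/2


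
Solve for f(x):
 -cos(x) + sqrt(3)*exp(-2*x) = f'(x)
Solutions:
 f(x) = C1 - sin(x) - sqrt(3)*exp(-2*x)/2


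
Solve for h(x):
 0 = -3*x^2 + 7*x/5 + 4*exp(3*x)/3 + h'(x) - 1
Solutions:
 h(x) = C1 + x^3 - 7*x^2/10 + x - 4*exp(3*x)/9


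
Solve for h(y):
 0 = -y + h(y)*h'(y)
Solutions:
 h(y) = -sqrt(C1 + y^2)
 h(y) = sqrt(C1 + y^2)


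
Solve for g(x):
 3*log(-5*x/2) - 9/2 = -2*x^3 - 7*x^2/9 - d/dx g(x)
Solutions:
 g(x) = C1 - x^4/2 - 7*x^3/27 - 3*x*log(-x) + x*(-3*log(5) + 3*log(2) + 15/2)


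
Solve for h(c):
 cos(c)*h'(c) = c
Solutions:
 h(c) = C1 + Integral(c/cos(c), c)


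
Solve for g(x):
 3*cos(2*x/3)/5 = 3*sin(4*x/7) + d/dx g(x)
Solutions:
 g(x) = C1 + 9*sin(2*x/3)/10 + 21*cos(4*x/7)/4


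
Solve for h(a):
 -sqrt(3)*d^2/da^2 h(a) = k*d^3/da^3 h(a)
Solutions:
 h(a) = C1 + C2*a + C3*exp(-sqrt(3)*a/k)


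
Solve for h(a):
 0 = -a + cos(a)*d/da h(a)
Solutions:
 h(a) = C1 + Integral(a/cos(a), a)


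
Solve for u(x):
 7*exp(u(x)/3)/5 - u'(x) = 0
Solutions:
 u(x) = 3*log(-1/(C1 + 7*x)) + 3*log(15)


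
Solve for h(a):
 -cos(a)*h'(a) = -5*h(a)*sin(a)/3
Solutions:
 h(a) = C1/cos(a)^(5/3)


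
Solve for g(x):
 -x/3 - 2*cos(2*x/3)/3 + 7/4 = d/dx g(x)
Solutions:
 g(x) = C1 - x^2/6 + 7*x/4 - sin(2*x/3)


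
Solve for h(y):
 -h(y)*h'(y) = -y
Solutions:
 h(y) = -sqrt(C1 + y^2)
 h(y) = sqrt(C1 + y^2)


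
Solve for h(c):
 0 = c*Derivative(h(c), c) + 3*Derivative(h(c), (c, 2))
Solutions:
 h(c) = C1 + C2*erf(sqrt(6)*c/6)


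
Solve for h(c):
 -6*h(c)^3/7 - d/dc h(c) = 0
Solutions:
 h(c) = -sqrt(14)*sqrt(-1/(C1 - 6*c))/2
 h(c) = sqrt(14)*sqrt(-1/(C1 - 6*c))/2


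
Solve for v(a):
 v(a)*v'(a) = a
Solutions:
 v(a) = -sqrt(C1 + a^2)
 v(a) = sqrt(C1 + a^2)


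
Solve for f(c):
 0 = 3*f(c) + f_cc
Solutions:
 f(c) = C1*sin(sqrt(3)*c) + C2*cos(sqrt(3)*c)


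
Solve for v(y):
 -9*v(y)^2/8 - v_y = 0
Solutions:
 v(y) = 8/(C1 + 9*y)


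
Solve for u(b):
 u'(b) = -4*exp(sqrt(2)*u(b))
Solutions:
 u(b) = sqrt(2)*(2*log(1/(C1 + 4*b)) - log(2))/4


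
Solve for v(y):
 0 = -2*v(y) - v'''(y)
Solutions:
 v(y) = C3*exp(-2^(1/3)*y) + (C1*sin(2^(1/3)*sqrt(3)*y/2) + C2*cos(2^(1/3)*sqrt(3)*y/2))*exp(2^(1/3)*y/2)


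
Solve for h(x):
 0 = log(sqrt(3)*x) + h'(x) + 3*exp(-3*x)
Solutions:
 h(x) = C1 - x*log(x) + x*(1 - log(3)/2) + exp(-3*x)


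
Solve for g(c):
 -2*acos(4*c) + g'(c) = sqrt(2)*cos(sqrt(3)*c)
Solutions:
 g(c) = C1 + 2*c*acos(4*c) - sqrt(1 - 16*c^2)/2 + sqrt(6)*sin(sqrt(3)*c)/3


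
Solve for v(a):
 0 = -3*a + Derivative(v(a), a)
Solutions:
 v(a) = C1 + 3*a^2/2


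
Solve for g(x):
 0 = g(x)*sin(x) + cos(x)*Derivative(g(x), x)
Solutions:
 g(x) = C1*cos(x)


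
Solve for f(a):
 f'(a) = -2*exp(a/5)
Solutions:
 f(a) = C1 - 10*exp(a/5)


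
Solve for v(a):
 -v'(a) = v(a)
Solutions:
 v(a) = C1*exp(-a)


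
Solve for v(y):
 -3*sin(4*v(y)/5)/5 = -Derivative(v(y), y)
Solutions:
 -3*y/5 + 5*log(cos(4*v(y)/5) - 1)/8 - 5*log(cos(4*v(y)/5) + 1)/8 = C1


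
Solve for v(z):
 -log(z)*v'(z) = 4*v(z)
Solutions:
 v(z) = C1*exp(-4*li(z))


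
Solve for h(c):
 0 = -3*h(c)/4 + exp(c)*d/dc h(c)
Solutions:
 h(c) = C1*exp(-3*exp(-c)/4)


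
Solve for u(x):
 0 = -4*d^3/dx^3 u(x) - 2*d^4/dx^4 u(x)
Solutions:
 u(x) = C1 + C2*x + C3*x^2 + C4*exp(-2*x)


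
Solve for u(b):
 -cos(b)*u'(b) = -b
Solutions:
 u(b) = C1 + Integral(b/cos(b), b)


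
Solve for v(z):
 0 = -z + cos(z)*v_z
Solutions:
 v(z) = C1 + Integral(z/cos(z), z)


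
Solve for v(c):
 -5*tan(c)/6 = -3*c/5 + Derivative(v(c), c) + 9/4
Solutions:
 v(c) = C1 + 3*c^2/10 - 9*c/4 + 5*log(cos(c))/6


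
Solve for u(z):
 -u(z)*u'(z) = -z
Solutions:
 u(z) = -sqrt(C1 + z^2)
 u(z) = sqrt(C1 + z^2)


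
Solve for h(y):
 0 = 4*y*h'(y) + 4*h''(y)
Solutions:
 h(y) = C1 + C2*erf(sqrt(2)*y/2)


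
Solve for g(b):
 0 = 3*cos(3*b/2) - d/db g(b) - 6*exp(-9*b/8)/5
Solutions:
 g(b) = C1 + 2*sin(3*b/2) + 16*exp(-9*b/8)/15


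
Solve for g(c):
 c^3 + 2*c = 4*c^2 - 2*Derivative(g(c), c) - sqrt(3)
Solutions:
 g(c) = C1 - c^4/8 + 2*c^3/3 - c^2/2 - sqrt(3)*c/2


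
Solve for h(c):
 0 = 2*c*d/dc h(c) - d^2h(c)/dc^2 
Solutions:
 h(c) = C1 + C2*erfi(c)


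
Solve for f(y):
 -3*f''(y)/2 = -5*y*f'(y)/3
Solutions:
 f(y) = C1 + C2*erfi(sqrt(5)*y/3)


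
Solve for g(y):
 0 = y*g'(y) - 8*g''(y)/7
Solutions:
 g(y) = C1 + C2*erfi(sqrt(7)*y/4)


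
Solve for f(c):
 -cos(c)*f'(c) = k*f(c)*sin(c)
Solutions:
 f(c) = C1*exp(k*log(cos(c)))


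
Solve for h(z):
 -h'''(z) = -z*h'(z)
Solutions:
 h(z) = C1 + Integral(C2*airyai(z) + C3*airybi(z), z)


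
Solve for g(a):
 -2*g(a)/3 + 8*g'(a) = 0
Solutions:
 g(a) = C1*exp(a/12)


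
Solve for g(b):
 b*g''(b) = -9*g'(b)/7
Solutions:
 g(b) = C1 + C2/b^(2/7)


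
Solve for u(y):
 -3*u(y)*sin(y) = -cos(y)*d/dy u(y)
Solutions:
 u(y) = C1/cos(y)^3


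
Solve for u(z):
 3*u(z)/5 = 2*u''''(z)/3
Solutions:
 u(z) = C1*exp(-10^(3/4)*sqrt(3)*z/10) + C2*exp(10^(3/4)*sqrt(3)*z/10) + C3*sin(10^(3/4)*sqrt(3)*z/10) + C4*cos(10^(3/4)*sqrt(3)*z/10)


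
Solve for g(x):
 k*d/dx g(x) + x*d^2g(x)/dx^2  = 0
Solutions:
 g(x) = C1 + x^(1 - re(k))*(C2*sin(log(x)*Abs(im(k))) + C3*cos(log(x)*im(k)))


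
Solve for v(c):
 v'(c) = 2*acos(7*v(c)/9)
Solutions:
 Integral(1/acos(7*_y/9), (_y, v(c))) = C1 + 2*c


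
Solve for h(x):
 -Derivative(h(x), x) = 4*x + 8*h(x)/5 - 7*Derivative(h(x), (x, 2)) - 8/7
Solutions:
 h(x) = C1*exp(x*(5 - sqrt(1145))/70) + C2*exp(x*(5 + sqrt(1145))/70) - 5*x/2 + 255/112


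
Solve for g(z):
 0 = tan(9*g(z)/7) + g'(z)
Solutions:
 g(z) = -7*asin(C1*exp(-9*z/7))/9 + 7*pi/9
 g(z) = 7*asin(C1*exp(-9*z/7))/9


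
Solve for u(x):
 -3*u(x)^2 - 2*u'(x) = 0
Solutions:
 u(x) = 2/(C1 + 3*x)


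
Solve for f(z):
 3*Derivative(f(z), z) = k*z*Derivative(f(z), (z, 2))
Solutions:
 f(z) = C1 + z^(((re(k) + 3)*re(k) + im(k)^2)/(re(k)^2 + im(k)^2))*(C2*sin(3*log(z)*Abs(im(k))/(re(k)^2 + im(k)^2)) + C3*cos(3*log(z)*im(k)/(re(k)^2 + im(k)^2)))


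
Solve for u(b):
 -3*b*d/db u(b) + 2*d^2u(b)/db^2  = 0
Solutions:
 u(b) = C1 + C2*erfi(sqrt(3)*b/2)


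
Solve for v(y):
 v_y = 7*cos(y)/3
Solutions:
 v(y) = C1 + 7*sin(y)/3


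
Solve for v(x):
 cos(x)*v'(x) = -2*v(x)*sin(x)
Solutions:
 v(x) = C1*cos(x)^2


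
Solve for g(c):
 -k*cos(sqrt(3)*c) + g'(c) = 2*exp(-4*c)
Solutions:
 g(c) = C1 + sqrt(3)*k*sin(sqrt(3)*c)/3 - exp(-4*c)/2


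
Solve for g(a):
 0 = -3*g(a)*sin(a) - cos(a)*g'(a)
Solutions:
 g(a) = C1*cos(a)^3


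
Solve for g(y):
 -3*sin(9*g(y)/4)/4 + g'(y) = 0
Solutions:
 -3*y/4 + 2*log(cos(9*g(y)/4) - 1)/9 - 2*log(cos(9*g(y)/4) + 1)/9 = C1


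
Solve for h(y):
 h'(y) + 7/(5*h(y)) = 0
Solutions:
 h(y) = -sqrt(C1 - 70*y)/5
 h(y) = sqrt(C1 - 70*y)/5


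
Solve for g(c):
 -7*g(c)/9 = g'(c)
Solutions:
 g(c) = C1*exp(-7*c/9)


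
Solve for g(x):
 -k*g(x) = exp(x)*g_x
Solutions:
 g(x) = C1*exp(k*exp(-x))


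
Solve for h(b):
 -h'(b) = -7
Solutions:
 h(b) = C1 + 7*b


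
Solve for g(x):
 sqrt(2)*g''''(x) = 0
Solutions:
 g(x) = C1 + C2*x + C3*x^2 + C4*x^3


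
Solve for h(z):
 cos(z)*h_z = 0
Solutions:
 h(z) = C1


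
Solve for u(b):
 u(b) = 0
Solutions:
 u(b) = 0


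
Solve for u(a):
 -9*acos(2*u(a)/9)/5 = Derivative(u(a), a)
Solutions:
 Integral(1/acos(2*_y/9), (_y, u(a))) = C1 - 9*a/5


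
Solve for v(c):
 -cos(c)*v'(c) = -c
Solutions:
 v(c) = C1 + Integral(c/cos(c), c)


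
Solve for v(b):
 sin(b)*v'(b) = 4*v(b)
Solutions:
 v(b) = C1*(cos(b)^2 - 2*cos(b) + 1)/(cos(b)^2 + 2*cos(b) + 1)


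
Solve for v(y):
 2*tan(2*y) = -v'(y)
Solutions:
 v(y) = C1 + log(cos(2*y))


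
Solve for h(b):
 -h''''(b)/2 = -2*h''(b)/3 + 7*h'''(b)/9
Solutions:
 h(b) = C1 + C2*b + C3*exp(b*(-7 + sqrt(157))/9) + C4*exp(-b*(7 + sqrt(157))/9)


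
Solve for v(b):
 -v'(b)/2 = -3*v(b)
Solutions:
 v(b) = C1*exp(6*b)


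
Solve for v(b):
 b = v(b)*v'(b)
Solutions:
 v(b) = -sqrt(C1 + b^2)
 v(b) = sqrt(C1 + b^2)


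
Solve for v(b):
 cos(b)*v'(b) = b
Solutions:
 v(b) = C1 + Integral(b/cos(b), b)


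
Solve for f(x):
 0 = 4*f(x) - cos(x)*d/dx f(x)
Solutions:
 f(x) = C1*(sin(x)^2 + 2*sin(x) + 1)/(sin(x)^2 - 2*sin(x) + 1)


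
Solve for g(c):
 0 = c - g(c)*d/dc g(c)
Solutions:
 g(c) = -sqrt(C1 + c^2)
 g(c) = sqrt(C1 + c^2)


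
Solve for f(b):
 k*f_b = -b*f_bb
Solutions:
 f(b) = C1 + b^(1 - re(k))*(C2*sin(log(b)*Abs(im(k))) + C3*cos(log(b)*im(k)))


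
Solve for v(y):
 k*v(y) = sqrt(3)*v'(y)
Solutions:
 v(y) = C1*exp(sqrt(3)*k*y/3)


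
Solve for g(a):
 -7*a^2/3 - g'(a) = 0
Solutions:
 g(a) = C1 - 7*a^3/9


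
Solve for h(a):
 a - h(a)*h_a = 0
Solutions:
 h(a) = -sqrt(C1 + a^2)
 h(a) = sqrt(C1 + a^2)


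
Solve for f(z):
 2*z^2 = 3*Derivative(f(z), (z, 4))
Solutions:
 f(z) = C1 + C2*z + C3*z^2 + C4*z^3 + z^6/540


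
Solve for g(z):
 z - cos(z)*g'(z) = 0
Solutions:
 g(z) = C1 + Integral(z/cos(z), z)


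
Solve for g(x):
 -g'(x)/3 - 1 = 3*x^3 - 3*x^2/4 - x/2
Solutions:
 g(x) = C1 - 9*x^4/4 + 3*x^3/4 + 3*x^2/4 - 3*x


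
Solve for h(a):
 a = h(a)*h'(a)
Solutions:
 h(a) = -sqrt(C1 + a^2)
 h(a) = sqrt(C1 + a^2)


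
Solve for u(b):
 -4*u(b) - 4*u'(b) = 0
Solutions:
 u(b) = C1*exp(-b)


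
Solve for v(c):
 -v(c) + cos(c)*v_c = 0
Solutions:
 v(c) = C1*sqrt(sin(c) + 1)/sqrt(sin(c) - 1)


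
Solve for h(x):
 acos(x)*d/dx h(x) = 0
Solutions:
 h(x) = C1


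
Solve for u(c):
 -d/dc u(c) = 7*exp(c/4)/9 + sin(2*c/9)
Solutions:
 u(c) = C1 - 28*exp(c/4)/9 + 9*cos(2*c/9)/2


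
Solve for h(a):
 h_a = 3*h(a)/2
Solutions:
 h(a) = C1*exp(3*a/2)


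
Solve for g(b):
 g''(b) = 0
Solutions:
 g(b) = C1 + C2*b


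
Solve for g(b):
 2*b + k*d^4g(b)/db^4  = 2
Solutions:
 g(b) = C1 + C2*b + C3*b^2 + C4*b^3 - b^5/(60*k) + b^4/(12*k)


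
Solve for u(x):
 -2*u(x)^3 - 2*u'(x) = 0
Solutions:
 u(x) = -sqrt(2)*sqrt(-1/(C1 - x))/2
 u(x) = sqrt(2)*sqrt(-1/(C1 - x))/2


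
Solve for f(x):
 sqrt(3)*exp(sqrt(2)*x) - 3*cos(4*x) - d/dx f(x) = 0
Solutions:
 f(x) = C1 + sqrt(6)*exp(sqrt(2)*x)/2 - 3*sin(4*x)/4


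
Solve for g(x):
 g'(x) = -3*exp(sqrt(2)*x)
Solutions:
 g(x) = C1 - 3*sqrt(2)*exp(sqrt(2)*x)/2


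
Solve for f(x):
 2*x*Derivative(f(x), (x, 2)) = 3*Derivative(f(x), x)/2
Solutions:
 f(x) = C1 + C2*x^(7/4)


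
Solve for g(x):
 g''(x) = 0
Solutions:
 g(x) = C1 + C2*x


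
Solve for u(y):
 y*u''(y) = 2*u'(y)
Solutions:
 u(y) = C1 + C2*y^3


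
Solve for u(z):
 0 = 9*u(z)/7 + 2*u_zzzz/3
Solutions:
 u(z) = (C1*sin(2^(1/4)*21^(3/4)*z/14) + C2*cos(2^(1/4)*21^(3/4)*z/14))*exp(-2^(1/4)*21^(3/4)*z/14) + (C3*sin(2^(1/4)*21^(3/4)*z/14) + C4*cos(2^(1/4)*21^(3/4)*z/14))*exp(2^(1/4)*21^(3/4)*z/14)


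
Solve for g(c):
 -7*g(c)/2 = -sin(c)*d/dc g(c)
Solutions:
 g(c) = C1*(cos(c) - 1)^(7/4)/(cos(c) + 1)^(7/4)


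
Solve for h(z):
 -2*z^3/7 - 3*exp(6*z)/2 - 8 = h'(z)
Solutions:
 h(z) = C1 - z^4/14 - 8*z - exp(6*z)/4


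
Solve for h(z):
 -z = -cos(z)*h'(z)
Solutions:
 h(z) = C1 + Integral(z/cos(z), z)


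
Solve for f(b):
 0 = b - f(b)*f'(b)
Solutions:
 f(b) = -sqrt(C1 + b^2)
 f(b) = sqrt(C1 + b^2)


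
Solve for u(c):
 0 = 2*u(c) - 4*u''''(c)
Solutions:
 u(c) = C1*exp(-2^(3/4)*c/2) + C2*exp(2^(3/4)*c/2) + C3*sin(2^(3/4)*c/2) + C4*cos(2^(3/4)*c/2)


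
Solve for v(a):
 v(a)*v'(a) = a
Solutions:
 v(a) = -sqrt(C1 + a^2)
 v(a) = sqrt(C1 + a^2)


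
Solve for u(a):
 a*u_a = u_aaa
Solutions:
 u(a) = C1 + Integral(C2*airyai(a) + C3*airybi(a), a)


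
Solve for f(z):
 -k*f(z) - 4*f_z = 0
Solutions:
 f(z) = C1*exp(-k*z/4)


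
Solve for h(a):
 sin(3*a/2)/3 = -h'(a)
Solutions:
 h(a) = C1 + 2*cos(3*a/2)/9


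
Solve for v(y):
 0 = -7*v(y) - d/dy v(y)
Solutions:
 v(y) = C1*exp(-7*y)


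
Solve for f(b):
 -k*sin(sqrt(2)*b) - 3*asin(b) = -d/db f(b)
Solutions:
 f(b) = C1 + 3*b*asin(b) - sqrt(2)*k*cos(sqrt(2)*b)/2 + 3*sqrt(1 - b^2)


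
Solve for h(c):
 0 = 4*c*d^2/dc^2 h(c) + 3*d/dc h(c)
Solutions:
 h(c) = C1 + C2*c^(1/4)


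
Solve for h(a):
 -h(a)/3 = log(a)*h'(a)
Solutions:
 h(a) = C1*exp(-li(a)/3)


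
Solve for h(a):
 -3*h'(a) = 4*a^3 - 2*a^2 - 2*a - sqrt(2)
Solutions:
 h(a) = C1 - a^4/3 + 2*a^3/9 + a^2/3 + sqrt(2)*a/3


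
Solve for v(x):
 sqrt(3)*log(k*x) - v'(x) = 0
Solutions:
 v(x) = C1 + sqrt(3)*x*log(k*x) - sqrt(3)*x


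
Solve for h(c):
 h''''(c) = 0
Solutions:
 h(c) = C1 + C2*c + C3*c^2 + C4*c^3


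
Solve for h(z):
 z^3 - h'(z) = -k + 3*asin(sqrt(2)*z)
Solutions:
 h(z) = C1 + k*z + z^4/4 - 3*z*asin(sqrt(2)*z) - 3*sqrt(2)*sqrt(1 - 2*z^2)/2


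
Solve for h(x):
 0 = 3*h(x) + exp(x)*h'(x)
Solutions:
 h(x) = C1*exp(3*exp(-x))


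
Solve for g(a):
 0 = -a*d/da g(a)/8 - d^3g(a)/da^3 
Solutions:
 g(a) = C1 + Integral(C2*airyai(-a/2) + C3*airybi(-a/2), a)


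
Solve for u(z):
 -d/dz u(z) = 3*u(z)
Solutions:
 u(z) = C1*exp(-3*z)


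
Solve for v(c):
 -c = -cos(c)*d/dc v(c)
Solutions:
 v(c) = C1 + Integral(c/cos(c), c)


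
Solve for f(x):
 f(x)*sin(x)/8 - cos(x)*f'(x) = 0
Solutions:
 f(x) = C1/cos(x)^(1/8)


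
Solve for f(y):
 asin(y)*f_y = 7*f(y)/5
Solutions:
 f(y) = C1*exp(7*Integral(1/asin(y), y)/5)


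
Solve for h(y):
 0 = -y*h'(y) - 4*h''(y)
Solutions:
 h(y) = C1 + C2*erf(sqrt(2)*y/4)


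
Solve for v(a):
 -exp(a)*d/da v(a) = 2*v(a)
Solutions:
 v(a) = C1*exp(2*exp(-a))


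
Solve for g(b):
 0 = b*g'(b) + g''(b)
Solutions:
 g(b) = C1 + C2*erf(sqrt(2)*b/2)


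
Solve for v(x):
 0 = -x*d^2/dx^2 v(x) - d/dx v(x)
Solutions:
 v(x) = C1 + C2*log(x)


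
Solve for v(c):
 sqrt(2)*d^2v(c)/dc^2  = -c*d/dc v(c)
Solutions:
 v(c) = C1 + C2*erf(2^(1/4)*c/2)


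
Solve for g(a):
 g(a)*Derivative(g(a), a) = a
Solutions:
 g(a) = -sqrt(C1 + a^2)
 g(a) = sqrt(C1 + a^2)


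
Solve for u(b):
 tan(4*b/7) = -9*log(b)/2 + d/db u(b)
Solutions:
 u(b) = C1 + 9*b*log(b)/2 - 9*b/2 - 7*log(cos(4*b/7))/4


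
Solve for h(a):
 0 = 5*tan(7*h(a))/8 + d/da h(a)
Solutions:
 h(a) = -asin(C1*exp(-35*a/8))/7 + pi/7
 h(a) = asin(C1*exp(-35*a/8))/7


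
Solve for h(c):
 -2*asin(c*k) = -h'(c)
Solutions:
 h(c) = C1 + 2*Piecewise((c*asin(c*k) + sqrt(-c^2*k^2 + 1)/k, Ne(k, 0)), (0, True))


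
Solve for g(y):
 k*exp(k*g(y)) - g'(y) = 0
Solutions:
 g(y) = Piecewise((log(-1/(C1*k + k^2*y))/k, Ne(k, 0)), (nan, True))
 g(y) = Piecewise((C1 + k*y, Eq(k, 0)), (nan, True))


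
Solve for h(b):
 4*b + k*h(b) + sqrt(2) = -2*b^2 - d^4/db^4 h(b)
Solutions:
 h(b) = C1*exp(-b*(-k)^(1/4)) + C2*exp(b*(-k)^(1/4)) + C3*exp(-I*b*(-k)^(1/4)) + C4*exp(I*b*(-k)^(1/4)) - 2*b^2/k - 4*b/k - sqrt(2)/k


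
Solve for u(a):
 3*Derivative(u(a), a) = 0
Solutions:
 u(a) = C1


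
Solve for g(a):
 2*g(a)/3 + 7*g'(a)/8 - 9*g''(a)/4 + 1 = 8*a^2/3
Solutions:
 g(a) = C1*exp(a*(7 - sqrt(433))/36) + C2*exp(a*(7 + sqrt(433))/36) + 4*a^2 - 21*a/2 + 1257/32


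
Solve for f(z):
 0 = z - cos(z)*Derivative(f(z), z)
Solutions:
 f(z) = C1 + Integral(z/cos(z), z)


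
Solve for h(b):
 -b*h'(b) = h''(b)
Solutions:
 h(b) = C1 + C2*erf(sqrt(2)*b/2)


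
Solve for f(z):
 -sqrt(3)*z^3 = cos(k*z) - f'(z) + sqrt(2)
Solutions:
 f(z) = C1 + sqrt(3)*z^4/4 + sqrt(2)*z + sin(k*z)/k


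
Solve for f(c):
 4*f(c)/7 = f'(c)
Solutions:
 f(c) = C1*exp(4*c/7)


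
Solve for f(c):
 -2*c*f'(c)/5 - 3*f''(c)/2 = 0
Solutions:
 f(c) = C1 + C2*erf(sqrt(30)*c/15)


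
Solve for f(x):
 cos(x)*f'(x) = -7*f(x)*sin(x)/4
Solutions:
 f(x) = C1*cos(x)^(7/4)


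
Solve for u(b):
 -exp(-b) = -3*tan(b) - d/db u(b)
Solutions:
 u(b) = C1 - 3*log(tan(b)^2 + 1)/2 - exp(-b)


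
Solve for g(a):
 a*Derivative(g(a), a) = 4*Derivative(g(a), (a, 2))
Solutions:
 g(a) = C1 + C2*erfi(sqrt(2)*a/4)


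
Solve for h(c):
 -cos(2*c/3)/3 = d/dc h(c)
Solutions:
 h(c) = C1 - sin(2*c/3)/2


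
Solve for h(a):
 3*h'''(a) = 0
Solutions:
 h(a) = C1 + C2*a + C3*a^2


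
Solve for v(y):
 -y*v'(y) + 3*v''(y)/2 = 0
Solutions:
 v(y) = C1 + C2*erfi(sqrt(3)*y/3)


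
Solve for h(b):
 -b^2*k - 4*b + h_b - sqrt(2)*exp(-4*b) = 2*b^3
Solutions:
 h(b) = C1 + b^4/2 + b^3*k/3 + 2*b^2 - sqrt(2)*exp(-4*b)/4


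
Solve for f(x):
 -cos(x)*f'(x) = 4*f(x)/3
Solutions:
 f(x) = C1*(sin(x) - 1)^(2/3)/(sin(x) + 1)^(2/3)


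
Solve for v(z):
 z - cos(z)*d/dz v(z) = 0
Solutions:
 v(z) = C1 + Integral(z/cos(z), z)


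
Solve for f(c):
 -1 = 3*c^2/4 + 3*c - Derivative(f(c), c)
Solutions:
 f(c) = C1 + c^3/4 + 3*c^2/2 + c


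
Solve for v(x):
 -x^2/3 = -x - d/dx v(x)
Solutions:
 v(x) = C1 + x^3/9 - x^2/2


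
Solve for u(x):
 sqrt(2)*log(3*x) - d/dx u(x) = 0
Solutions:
 u(x) = C1 + sqrt(2)*x*log(x) - sqrt(2)*x + sqrt(2)*x*log(3)


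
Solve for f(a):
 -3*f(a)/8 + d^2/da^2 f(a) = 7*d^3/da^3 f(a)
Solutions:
 f(a) = C1*exp(a*(8*2^(1/3)/(63*sqrt(3937) + 3953)^(1/3) + 8 + 2^(2/3)*(63*sqrt(3937) + 3953)^(1/3))/168)*sin(2^(1/3)*sqrt(3)*a*(-2^(1/3)*(63*sqrt(3937) + 3953)^(1/3) + 8/(63*sqrt(3937) + 3953)^(1/3))/168) + C2*exp(a*(8*2^(1/3)/(63*sqrt(3937) + 3953)^(1/3) + 8 + 2^(2/3)*(63*sqrt(3937) + 3953)^(1/3))/168)*cos(2^(1/3)*sqrt(3)*a*(-2^(1/3)*(63*sqrt(3937) + 3953)^(1/3) + 8/(63*sqrt(3937) + 3953)^(1/3))/168) + C3*exp(a*(-2^(2/3)*(63*sqrt(3937) + 3953)^(1/3) - 8*2^(1/3)/(63*sqrt(3937) + 3953)^(1/3) + 4)/84)


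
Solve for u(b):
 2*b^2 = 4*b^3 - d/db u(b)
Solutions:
 u(b) = C1 + b^4 - 2*b^3/3


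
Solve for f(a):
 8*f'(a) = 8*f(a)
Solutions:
 f(a) = C1*exp(a)


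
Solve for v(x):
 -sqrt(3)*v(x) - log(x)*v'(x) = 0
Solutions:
 v(x) = C1*exp(-sqrt(3)*li(x))


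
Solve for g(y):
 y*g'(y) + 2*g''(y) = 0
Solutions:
 g(y) = C1 + C2*erf(y/2)


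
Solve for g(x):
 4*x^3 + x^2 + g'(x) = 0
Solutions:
 g(x) = C1 - x^4 - x^3/3


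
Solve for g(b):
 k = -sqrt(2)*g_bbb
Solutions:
 g(b) = C1 + C2*b + C3*b^2 - sqrt(2)*b^3*k/12


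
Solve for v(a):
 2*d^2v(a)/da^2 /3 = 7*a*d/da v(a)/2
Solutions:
 v(a) = C1 + C2*erfi(sqrt(42)*a/4)


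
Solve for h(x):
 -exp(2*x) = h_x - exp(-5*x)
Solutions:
 h(x) = C1 - exp(2*x)/2 - exp(-5*x)/5


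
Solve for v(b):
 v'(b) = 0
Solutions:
 v(b) = C1


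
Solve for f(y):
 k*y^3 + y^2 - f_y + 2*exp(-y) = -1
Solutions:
 f(y) = C1 + k*y^4/4 + y^3/3 + y - 2*exp(-y)


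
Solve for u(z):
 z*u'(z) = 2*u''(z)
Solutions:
 u(z) = C1 + C2*erfi(z/2)


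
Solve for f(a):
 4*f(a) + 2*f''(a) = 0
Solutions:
 f(a) = C1*sin(sqrt(2)*a) + C2*cos(sqrt(2)*a)


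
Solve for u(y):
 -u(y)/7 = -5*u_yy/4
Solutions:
 u(y) = C1*exp(-2*sqrt(35)*y/35) + C2*exp(2*sqrt(35)*y/35)


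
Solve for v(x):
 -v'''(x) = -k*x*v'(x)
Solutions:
 v(x) = C1 + Integral(C2*airyai(k^(1/3)*x) + C3*airybi(k^(1/3)*x), x)


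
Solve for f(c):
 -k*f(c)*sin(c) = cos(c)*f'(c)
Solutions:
 f(c) = C1*exp(k*log(cos(c)))


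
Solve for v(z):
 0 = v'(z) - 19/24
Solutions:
 v(z) = C1 + 19*z/24


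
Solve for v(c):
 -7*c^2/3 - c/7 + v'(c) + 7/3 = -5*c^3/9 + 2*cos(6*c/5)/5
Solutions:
 v(c) = C1 - 5*c^4/36 + 7*c^3/9 + c^2/14 - 7*c/3 + sin(6*c/5)/3


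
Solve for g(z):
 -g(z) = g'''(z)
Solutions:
 g(z) = C3*exp(-z) + (C1*sin(sqrt(3)*z/2) + C2*cos(sqrt(3)*z/2))*exp(z/2)


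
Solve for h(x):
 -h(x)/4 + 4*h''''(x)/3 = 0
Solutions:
 h(x) = C1*exp(-3^(1/4)*x/2) + C2*exp(3^(1/4)*x/2) + C3*sin(3^(1/4)*x/2) + C4*cos(3^(1/4)*x/2)


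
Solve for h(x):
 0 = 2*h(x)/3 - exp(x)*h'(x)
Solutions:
 h(x) = C1*exp(-2*exp(-x)/3)


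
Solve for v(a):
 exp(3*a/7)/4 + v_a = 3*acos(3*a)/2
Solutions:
 v(a) = C1 + 3*a*acos(3*a)/2 - sqrt(1 - 9*a^2)/2 - 7*exp(3*a/7)/12


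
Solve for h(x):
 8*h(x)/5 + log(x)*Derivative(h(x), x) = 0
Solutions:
 h(x) = C1*exp(-8*li(x)/5)


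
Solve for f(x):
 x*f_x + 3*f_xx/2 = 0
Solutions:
 f(x) = C1 + C2*erf(sqrt(3)*x/3)


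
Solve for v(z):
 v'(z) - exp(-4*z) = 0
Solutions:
 v(z) = C1 - exp(-4*z)/4


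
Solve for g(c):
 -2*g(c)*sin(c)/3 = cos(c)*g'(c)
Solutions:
 g(c) = C1*cos(c)^(2/3)


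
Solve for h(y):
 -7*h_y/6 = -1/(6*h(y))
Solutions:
 h(y) = -sqrt(C1 + 14*y)/7
 h(y) = sqrt(C1 + 14*y)/7


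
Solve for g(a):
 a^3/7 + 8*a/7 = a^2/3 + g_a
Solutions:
 g(a) = C1 + a^4/28 - a^3/9 + 4*a^2/7


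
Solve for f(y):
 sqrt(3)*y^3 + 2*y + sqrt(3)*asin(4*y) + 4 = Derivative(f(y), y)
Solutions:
 f(y) = C1 + sqrt(3)*y^4/4 + y^2 + 4*y + sqrt(3)*(y*asin(4*y) + sqrt(1 - 16*y^2)/4)


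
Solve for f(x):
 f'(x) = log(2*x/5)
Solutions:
 f(x) = C1 + x*log(x) - x + x*log(2/5)


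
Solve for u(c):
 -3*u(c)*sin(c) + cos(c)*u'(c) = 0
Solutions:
 u(c) = C1/cos(c)^3


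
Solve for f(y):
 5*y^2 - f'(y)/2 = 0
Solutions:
 f(y) = C1 + 10*y^3/3


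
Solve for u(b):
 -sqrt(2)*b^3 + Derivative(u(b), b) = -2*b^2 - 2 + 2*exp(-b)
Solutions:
 u(b) = C1 + sqrt(2)*b^4/4 - 2*b^3/3 - 2*b - 2*exp(-b)


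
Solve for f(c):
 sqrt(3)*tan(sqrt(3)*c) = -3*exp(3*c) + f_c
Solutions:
 f(c) = C1 + exp(3*c) - log(cos(sqrt(3)*c))


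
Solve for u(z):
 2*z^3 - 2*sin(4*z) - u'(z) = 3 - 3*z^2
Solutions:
 u(z) = C1 + z^4/2 + z^3 - 3*z + cos(4*z)/2


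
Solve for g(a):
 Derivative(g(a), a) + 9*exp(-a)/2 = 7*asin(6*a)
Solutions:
 g(a) = C1 + 7*a*asin(6*a) + 7*sqrt(1 - 36*a^2)/6 + 9*exp(-a)/2


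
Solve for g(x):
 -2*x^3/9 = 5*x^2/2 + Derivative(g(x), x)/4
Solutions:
 g(x) = C1 - 2*x^4/9 - 10*x^3/3


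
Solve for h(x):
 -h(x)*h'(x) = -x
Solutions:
 h(x) = -sqrt(C1 + x^2)
 h(x) = sqrt(C1 + x^2)


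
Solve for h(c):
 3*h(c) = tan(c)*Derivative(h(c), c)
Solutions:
 h(c) = C1*sin(c)^3


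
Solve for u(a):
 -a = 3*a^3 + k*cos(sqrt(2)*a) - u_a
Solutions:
 u(a) = C1 + 3*a^4/4 + a^2/2 + sqrt(2)*k*sin(sqrt(2)*a)/2


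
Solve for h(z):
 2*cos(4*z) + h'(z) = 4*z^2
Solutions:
 h(z) = C1 + 4*z^3/3 - sin(4*z)/2


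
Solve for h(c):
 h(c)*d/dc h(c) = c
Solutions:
 h(c) = -sqrt(C1 + c^2)
 h(c) = sqrt(C1 + c^2)


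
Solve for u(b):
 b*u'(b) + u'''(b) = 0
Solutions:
 u(b) = C1 + Integral(C2*airyai(-b) + C3*airybi(-b), b)


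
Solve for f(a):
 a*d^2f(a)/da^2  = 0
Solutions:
 f(a) = C1 + C2*a


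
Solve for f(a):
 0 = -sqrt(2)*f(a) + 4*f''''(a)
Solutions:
 f(a) = C1*exp(-2^(5/8)*a/2) + C2*exp(2^(5/8)*a/2) + C3*sin(2^(5/8)*a/2) + C4*cos(2^(5/8)*a/2)


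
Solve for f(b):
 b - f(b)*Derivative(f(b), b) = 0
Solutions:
 f(b) = -sqrt(C1 + b^2)
 f(b) = sqrt(C1 + b^2)


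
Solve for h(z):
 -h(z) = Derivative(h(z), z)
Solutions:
 h(z) = C1*exp(-z)


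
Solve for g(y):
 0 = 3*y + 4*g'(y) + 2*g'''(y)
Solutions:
 g(y) = C1 + C2*sin(sqrt(2)*y) + C3*cos(sqrt(2)*y) - 3*y^2/8


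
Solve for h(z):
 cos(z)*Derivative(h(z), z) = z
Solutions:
 h(z) = C1 + Integral(z/cos(z), z)


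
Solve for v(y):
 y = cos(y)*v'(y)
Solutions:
 v(y) = C1 + Integral(y/cos(y), y)
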